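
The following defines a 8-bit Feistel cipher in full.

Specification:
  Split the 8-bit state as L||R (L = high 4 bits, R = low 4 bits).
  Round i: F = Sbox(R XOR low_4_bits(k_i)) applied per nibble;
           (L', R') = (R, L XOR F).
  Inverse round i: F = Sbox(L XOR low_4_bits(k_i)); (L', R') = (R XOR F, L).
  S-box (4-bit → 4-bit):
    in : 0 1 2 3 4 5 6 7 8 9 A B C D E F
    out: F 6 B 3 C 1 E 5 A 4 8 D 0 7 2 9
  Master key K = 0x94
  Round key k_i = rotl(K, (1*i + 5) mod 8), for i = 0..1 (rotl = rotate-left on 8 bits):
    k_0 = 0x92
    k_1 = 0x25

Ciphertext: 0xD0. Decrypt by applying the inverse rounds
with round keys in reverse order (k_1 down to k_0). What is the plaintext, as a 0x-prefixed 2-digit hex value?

0x7A

s_0 = ciphertext = 0xD0
s_1 = InvRound(s_0, k_1) = 0xAD
s_2 = InvRound(s_1, k_0) = 0x7A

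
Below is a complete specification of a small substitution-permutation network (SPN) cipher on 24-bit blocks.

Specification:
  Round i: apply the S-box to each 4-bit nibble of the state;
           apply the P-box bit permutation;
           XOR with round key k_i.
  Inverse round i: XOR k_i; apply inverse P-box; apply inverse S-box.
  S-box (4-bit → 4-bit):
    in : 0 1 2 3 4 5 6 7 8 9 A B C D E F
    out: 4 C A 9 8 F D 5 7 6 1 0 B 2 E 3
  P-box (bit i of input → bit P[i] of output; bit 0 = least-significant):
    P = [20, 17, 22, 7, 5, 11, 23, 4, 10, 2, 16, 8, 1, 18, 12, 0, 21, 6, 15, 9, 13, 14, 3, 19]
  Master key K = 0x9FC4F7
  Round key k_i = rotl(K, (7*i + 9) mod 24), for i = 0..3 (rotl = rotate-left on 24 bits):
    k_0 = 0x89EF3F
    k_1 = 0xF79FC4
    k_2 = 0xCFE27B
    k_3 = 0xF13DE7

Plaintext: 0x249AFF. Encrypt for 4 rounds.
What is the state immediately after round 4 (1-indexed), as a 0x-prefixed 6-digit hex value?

s_0 = plaintext = 0x249AFF
s_1 = Round(s_0, k_0) = 0x97B11F
s_2 = Round(s_1, k_1) = 0x445EDC
s_3 = Round(s_2, k_2) = 0xD0F9FC
s_4 = Round(s_3, k_3) = 0xE6F541

0xE6F541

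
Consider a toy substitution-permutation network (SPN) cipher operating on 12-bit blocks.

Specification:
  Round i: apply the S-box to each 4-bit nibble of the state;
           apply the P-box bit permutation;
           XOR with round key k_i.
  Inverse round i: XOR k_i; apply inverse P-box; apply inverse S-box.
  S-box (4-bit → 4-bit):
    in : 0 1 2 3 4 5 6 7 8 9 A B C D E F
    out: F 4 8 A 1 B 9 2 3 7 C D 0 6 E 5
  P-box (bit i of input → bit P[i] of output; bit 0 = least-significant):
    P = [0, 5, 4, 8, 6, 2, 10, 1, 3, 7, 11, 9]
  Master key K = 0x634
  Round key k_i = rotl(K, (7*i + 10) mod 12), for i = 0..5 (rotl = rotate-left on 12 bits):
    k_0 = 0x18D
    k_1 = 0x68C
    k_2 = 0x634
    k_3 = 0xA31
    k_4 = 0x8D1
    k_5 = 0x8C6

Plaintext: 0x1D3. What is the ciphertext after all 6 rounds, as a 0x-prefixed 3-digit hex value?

0x806

s_0 = plaintext = 0x1D3
s_1 = Round(s_0, k_0) = 0xCA9
s_2 = Round(s_1, k_1) = 0x2BF
s_3 = Round(s_2, k_2) = 0x067
s_4 = Round(s_3, k_3) = 0x0DB
s_5 = Round(s_4, k_4) = 0x74C
s_6 = Round(s_5, k_5) = 0x806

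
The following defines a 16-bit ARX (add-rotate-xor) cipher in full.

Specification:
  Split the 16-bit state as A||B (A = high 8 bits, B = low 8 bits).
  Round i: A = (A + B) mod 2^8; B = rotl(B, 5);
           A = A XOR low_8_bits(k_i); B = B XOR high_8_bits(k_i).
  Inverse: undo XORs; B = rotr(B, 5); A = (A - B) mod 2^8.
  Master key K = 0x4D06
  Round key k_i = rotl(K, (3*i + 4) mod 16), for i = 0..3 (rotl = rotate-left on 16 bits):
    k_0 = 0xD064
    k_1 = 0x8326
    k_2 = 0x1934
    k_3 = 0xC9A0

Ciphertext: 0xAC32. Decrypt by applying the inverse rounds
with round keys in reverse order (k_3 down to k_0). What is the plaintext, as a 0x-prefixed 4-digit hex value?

0x91EB

s_0 = ciphertext = 0xAC32
s_1 = InvRound(s_0, k_3) = 0x2DDF
s_2 = InvRound(s_1, k_2) = 0xE336
s_3 = InvRound(s_2, k_1) = 0x18AD
s_4 = InvRound(s_3, k_0) = 0x91EB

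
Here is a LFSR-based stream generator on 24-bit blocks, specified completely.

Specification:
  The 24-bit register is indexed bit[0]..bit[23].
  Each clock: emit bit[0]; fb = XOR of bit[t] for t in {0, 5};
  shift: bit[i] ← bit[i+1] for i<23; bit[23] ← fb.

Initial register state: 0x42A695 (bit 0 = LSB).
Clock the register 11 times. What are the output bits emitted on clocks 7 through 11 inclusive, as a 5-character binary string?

reg_0 = 0x42A695
clock 1: out=1, reg = 0xA1534A
clock 2: out=0, reg = 0x50A9A5
clock 3: out=1, reg = 0x2854D2
clock 4: out=0, reg = 0x142A69
clock 5: out=1, reg = 0x0A1534
clock 6: out=0, reg = 0x850A9A
clock 7: out=0, reg = 0x42854D
clock 8: out=1, reg = 0xA142A6
clock 9: out=0, reg = 0xD0A153
clock 10: out=1, reg = 0xE850A9
clock 11: out=1, reg = 0x742854

01011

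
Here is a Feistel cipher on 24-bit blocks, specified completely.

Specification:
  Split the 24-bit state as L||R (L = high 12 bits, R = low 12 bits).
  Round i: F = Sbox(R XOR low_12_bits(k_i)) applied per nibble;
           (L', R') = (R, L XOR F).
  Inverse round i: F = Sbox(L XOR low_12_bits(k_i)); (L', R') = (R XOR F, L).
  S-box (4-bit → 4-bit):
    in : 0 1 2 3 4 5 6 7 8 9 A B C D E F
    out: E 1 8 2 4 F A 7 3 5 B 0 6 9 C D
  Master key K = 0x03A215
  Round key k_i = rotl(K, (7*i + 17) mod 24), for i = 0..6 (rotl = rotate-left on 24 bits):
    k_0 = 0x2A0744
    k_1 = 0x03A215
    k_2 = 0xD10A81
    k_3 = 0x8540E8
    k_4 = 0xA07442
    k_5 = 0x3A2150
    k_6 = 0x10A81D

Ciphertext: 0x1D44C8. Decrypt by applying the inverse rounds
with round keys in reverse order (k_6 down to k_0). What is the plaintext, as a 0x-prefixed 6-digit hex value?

0x9B891D

s_0 = ciphertext = 0x1D44C8
s_1 = InvRound(s_0, k_6) = 0x1AD1D4
s_2 = InvRound(s_1, k_5) = 0xF0D1AD
s_3 = InvRound(s_2, k_4) = 0x1E0F0D
s_4 = InvRound(s_3, k_3) = 0xEEE1E0
s_5 = InvRound(s_4, k_2) = 0x54DEEE
s_6 = InvRound(s_5, k_1) = 0x91D54D
s_7 = InvRound(s_6, k_0) = 0x9B891D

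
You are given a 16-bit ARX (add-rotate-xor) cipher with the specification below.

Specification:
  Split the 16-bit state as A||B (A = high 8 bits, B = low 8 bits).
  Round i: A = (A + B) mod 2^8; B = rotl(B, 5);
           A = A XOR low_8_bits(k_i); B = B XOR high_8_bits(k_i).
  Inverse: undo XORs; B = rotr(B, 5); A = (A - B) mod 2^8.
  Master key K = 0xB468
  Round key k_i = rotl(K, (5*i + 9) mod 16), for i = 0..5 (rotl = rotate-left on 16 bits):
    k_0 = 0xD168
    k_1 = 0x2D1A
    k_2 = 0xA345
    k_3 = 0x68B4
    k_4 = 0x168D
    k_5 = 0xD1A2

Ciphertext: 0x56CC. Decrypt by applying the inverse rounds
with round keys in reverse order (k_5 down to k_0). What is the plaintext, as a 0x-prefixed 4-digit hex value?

s_0 = ciphertext = 0x56CC
s_1 = InvRound(s_0, k_5) = 0x0CE8
s_2 = InvRound(s_1, k_4) = 0x8AF7
s_3 = InvRound(s_2, k_3) = 0x42FC
s_4 = InvRound(s_3, k_2) = 0x0DFA
s_5 = InvRound(s_4, k_1) = 0x59BE
s_6 = InvRound(s_5, k_0) = 0xB67B

0xB67B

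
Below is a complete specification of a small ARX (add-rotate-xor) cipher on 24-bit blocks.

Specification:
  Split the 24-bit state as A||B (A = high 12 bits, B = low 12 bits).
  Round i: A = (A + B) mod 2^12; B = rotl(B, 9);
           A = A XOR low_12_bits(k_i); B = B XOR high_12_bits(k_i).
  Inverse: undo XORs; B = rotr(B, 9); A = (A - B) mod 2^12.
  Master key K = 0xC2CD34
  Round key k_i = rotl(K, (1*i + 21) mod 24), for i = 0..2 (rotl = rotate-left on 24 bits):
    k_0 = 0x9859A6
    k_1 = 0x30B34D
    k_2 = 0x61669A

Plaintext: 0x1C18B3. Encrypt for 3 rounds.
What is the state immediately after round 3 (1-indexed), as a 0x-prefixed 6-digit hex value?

0x09B48D

s_0 = plaintext = 0x1C18B3
s_1 = Round(s_0, k_0) = 0x3D2E93
s_2 = Round(s_1, k_1) = 0x1284D9
s_3 = Round(s_2, k_2) = 0x09B48D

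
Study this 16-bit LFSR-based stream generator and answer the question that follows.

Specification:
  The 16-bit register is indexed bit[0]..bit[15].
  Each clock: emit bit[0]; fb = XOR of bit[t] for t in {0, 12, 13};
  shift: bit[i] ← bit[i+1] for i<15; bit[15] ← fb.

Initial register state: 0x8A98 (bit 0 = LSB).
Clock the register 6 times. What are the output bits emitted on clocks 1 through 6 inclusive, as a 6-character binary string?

reg_0 = 0x8A98
clock 1: out=0, reg = 0x454C
clock 2: out=0, reg = 0x22A6
clock 3: out=0, reg = 0x9153
clock 4: out=1, reg = 0x48A9
clock 5: out=1, reg = 0xA454
clock 6: out=0, reg = 0xD22A

000110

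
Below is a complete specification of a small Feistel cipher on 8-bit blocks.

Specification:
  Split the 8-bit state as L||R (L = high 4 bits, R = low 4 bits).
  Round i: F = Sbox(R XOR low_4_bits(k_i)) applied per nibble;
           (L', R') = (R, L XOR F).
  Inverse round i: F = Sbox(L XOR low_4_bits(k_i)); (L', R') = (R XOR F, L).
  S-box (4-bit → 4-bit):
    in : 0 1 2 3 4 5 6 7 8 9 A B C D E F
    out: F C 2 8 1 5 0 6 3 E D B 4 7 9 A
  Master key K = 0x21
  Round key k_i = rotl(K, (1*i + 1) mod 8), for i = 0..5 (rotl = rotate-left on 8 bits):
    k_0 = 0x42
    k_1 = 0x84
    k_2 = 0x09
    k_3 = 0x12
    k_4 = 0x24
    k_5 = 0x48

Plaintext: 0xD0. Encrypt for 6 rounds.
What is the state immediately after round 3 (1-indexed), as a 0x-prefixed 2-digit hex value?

0xBD

s_0 = plaintext = 0xD0
s_1 = Round(s_0, k_0) = 0x0F
s_2 = Round(s_1, k_1) = 0xFB
s_3 = Round(s_2, k_2) = 0xBD
s_4 = Round(s_3, k_3) = 0xD1
s_5 = Round(s_4, k_4) = 0x18
s_6 = Round(s_5, k_5) = 0x8E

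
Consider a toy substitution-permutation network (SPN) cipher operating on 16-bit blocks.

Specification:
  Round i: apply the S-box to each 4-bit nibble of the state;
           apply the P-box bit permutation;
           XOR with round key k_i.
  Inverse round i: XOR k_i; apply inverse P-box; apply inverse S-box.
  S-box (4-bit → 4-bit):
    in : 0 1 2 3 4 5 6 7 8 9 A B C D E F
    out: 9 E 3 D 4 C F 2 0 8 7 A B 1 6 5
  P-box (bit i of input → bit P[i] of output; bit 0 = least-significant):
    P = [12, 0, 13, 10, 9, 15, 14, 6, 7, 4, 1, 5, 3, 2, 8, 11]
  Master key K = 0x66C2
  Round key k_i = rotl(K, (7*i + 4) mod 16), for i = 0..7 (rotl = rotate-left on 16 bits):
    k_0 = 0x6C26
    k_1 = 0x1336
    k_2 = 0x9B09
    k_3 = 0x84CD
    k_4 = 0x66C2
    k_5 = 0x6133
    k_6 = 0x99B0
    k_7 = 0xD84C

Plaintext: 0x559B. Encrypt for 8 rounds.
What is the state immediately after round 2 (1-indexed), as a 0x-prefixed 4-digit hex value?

s_0 = plaintext = 0x559B
s_1 = Round(s_0, k_0) = 0x6145
s_2 = Round(s_1, k_1) = 0x7E08
s_3 = Round(s_2, k_2) = 0x995F
s_4 = Round(s_3, k_3) = 0xFCAD
s_5 = Round(s_4, k_4) = 0xB57A
s_6 = Round(s_5, k_5) = 0xD914
s_7 = Round(s_6, k_6) = 0x79D8
s_8 = Round(s_7, k_7) = 0xDA68

0x7E08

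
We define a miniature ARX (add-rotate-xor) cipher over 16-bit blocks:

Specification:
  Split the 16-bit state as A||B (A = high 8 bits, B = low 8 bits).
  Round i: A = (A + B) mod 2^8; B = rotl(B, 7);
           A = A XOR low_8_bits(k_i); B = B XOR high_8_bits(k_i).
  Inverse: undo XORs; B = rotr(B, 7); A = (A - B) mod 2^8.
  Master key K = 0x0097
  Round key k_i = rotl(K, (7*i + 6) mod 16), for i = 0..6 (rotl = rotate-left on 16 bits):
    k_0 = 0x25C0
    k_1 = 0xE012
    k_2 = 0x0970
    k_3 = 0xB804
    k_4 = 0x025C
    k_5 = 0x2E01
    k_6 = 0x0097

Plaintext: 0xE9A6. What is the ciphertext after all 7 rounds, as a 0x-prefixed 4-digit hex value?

s_0 = plaintext = 0xE9A6
s_1 = Round(s_0, k_0) = 0x4F76
s_2 = Round(s_1, k_1) = 0xD7DB
s_3 = Round(s_2, k_2) = 0xC2E4
s_4 = Round(s_3, k_3) = 0xA2CA
s_5 = Round(s_4, k_4) = 0x3067
s_6 = Round(s_5, k_5) = 0x969D
s_7 = Round(s_6, k_6) = 0xA4CE

0xA4CE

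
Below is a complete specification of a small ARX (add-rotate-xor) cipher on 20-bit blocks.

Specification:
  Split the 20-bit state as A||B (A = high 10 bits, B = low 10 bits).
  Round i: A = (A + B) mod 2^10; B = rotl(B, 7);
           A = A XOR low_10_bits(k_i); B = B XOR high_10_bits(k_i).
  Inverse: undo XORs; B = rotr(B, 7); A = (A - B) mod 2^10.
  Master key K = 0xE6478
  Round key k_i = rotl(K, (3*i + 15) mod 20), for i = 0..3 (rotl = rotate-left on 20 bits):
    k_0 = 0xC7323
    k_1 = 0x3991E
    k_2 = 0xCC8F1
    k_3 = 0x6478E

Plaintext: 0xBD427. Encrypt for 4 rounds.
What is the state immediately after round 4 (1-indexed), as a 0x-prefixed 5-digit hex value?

0x1D7A4

s_0 = plaintext = 0xBD427
s_1 = Round(s_0, k_0) = 0x0FC98
s_2 = Round(s_1, k_1) = 0x724F5
s_3 = Round(s_2, k_2) = 0x93DAC
s_4 = Round(s_3, k_3) = 0x1D7A4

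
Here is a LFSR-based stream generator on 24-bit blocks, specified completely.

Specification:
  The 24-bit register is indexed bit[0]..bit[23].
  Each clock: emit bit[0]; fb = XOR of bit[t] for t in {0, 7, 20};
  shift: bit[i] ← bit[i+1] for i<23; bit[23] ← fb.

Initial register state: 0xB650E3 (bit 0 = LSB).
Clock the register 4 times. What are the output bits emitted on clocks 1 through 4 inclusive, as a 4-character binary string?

reg_0 = 0xB650E3
clock 1: out=1, reg = 0xDB2871
clock 2: out=1, reg = 0x6D9438
clock 3: out=0, reg = 0x36CA1C
clock 4: out=0, reg = 0x9B650E

1100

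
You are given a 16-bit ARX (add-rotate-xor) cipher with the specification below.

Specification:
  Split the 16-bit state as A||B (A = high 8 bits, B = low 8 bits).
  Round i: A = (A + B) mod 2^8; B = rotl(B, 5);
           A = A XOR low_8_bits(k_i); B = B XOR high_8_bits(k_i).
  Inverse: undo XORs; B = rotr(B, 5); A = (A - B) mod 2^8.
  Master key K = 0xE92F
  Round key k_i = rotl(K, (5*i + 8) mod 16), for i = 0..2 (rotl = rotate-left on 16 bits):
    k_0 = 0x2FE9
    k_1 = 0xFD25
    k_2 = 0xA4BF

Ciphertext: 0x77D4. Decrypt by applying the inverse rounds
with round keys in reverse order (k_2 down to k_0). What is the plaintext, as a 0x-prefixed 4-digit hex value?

0x9EE6

s_0 = ciphertext = 0x77D4
s_1 = InvRound(s_0, k_2) = 0x4583
s_2 = InvRound(s_1, k_1) = 0x6DF3
s_3 = InvRound(s_2, k_0) = 0x9EE6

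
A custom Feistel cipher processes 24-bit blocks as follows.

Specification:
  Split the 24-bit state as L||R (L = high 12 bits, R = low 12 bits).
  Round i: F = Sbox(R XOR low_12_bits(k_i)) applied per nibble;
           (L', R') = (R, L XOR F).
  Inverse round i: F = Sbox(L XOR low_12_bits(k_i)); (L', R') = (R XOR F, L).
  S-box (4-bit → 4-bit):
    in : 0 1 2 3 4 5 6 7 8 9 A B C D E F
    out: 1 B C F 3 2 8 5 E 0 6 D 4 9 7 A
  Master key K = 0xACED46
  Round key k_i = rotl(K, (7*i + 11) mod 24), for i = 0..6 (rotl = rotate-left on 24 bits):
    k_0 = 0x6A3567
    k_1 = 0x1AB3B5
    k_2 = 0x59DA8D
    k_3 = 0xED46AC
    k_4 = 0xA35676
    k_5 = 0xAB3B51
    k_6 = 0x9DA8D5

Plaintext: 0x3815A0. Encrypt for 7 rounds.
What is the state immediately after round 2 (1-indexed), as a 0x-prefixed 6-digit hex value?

s_0 = plaintext = 0x3815A0
s_1 = Round(s_0, k_0) = 0x5A02C4
s_2 = Round(s_1, k_1) = 0x2C4EFB
s_3 = Round(s_2, k_2) = 0xEFB19C
s_4 = Round(s_3, k_3) = 0x19CB0A
s_5 = Round(s_4, k_4) = 0xB0A8C8
s_6 = Round(s_5, k_5) = 0x8C840A
s_7 = Round(s_6, k_6) = 0x40AC52

0x2C4EFB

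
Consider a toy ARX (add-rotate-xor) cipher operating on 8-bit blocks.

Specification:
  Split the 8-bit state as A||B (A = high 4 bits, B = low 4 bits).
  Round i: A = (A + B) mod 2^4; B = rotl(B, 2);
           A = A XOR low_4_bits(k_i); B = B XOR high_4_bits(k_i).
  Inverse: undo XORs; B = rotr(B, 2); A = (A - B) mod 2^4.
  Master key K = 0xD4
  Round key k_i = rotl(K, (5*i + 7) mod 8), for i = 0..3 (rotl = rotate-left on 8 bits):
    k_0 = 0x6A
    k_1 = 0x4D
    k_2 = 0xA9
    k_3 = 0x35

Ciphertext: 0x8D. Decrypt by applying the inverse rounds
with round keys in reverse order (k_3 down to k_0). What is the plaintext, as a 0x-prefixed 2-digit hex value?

s_0 = ciphertext = 0x8D
s_1 = InvRound(s_0, k_3) = 0x2B
s_2 = InvRound(s_1, k_2) = 0x74
s_3 = InvRound(s_2, k_1) = 0xA0
s_4 = InvRound(s_3, k_0) = 0x79

0x79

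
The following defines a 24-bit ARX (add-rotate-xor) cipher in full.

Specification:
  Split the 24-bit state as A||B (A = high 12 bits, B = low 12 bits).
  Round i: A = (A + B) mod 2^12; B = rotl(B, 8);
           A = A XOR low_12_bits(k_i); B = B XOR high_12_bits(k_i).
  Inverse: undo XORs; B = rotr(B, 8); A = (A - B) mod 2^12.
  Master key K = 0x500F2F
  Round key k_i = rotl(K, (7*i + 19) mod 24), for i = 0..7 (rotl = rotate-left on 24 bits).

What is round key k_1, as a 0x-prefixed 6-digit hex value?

K = 0x500F2F
k_0 = rotl(K, (7*0+19) mod 24) = rotl(K, 19) = 0x7A8079
k_1 = rotl(K, (7*1+19) mod 24) = rotl(K, 2) = 0x403CBD

0x403CBD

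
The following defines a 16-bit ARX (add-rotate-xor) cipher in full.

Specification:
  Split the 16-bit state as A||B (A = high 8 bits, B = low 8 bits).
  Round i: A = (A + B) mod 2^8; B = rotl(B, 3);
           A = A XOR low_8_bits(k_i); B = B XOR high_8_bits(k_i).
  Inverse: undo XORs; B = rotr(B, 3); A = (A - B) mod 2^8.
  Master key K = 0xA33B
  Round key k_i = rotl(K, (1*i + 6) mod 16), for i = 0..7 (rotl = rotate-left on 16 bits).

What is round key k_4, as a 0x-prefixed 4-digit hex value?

0xEE8C

K = 0xA33B
k_0 = rotl(K, (1*0+6) mod 16) = rotl(K, 6) = 0xCEE8
k_1 = rotl(K, (1*1+6) mod 16) = rotl(K, 7) = 0x9DD1
k_2 = rotl(K, (1*2+6) mod 16) = rotl(K, 8) = 0x3BA3
k_3 = rotl(K, (1*3+6) mod 16) = rotl(K, 9) = 0x7746
k_4 = rotl(K, (1*4+6) mod 16) = rotl(K, 10) = 0xEE8C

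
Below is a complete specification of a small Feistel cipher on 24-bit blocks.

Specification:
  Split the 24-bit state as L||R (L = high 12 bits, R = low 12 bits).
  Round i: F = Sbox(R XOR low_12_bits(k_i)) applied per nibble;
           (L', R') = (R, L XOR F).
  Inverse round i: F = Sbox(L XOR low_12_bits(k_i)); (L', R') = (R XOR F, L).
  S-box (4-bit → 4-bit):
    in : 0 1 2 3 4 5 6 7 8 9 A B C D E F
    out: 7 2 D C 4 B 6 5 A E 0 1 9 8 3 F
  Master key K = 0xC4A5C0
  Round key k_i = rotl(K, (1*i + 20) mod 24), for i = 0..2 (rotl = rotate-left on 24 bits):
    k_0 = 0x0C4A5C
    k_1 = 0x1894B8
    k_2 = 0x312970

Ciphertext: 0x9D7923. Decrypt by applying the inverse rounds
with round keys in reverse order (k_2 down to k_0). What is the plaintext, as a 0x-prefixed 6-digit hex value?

s_0 = ciphertext = 0x9D7923
s_1 = InvRound(s_0, k_2) = 0xE269D7
s_2 = InvRound(s_1, k_1) = 0x934E26
s_3 = InvRound(s_2, k_0) = 0x24C934

0x24C934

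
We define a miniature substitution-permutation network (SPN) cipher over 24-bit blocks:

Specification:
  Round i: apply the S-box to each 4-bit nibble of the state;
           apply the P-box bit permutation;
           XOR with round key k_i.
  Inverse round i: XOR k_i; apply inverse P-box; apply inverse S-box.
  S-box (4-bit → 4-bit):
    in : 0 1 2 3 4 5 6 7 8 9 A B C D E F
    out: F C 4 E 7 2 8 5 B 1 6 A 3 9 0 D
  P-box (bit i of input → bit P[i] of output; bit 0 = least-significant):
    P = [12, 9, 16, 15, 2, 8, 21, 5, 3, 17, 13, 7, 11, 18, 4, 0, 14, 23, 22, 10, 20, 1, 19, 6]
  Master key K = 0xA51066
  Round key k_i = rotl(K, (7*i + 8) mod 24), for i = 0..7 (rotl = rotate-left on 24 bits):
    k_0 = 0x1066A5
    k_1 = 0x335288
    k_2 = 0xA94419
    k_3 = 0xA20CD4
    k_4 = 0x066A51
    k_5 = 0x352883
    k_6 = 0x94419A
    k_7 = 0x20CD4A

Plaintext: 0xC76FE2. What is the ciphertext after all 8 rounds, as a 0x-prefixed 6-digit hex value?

0x576CB5

s_0 = plaintext = 0xC76FE2
s_1 = Round(s_0, k_0) = 0x41062E
s_2 = Round(s_1, k_1) = 0x4F5E1B
s_3 = Round(s_2, k_2) = 0xD5823B
s_4 = Round(s_3, k_3) = 0x16A7B5
s_5 = Round(s_4, k_4) = 0x0A4D29
s_6 = Round(s_5, k_5) = 0xC93059
s_7 = Round(s_6, k_6) = 0x823001
s_8 = Round(s_7, k_7) = 0x576CB5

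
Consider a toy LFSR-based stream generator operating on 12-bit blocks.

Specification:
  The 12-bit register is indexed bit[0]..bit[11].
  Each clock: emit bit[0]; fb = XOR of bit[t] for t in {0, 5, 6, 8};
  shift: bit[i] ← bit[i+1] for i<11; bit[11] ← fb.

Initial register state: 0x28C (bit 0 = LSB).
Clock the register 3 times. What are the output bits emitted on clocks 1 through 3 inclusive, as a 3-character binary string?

001

reg_0 = 0x28C
clock 1: out=0, reg = 0x146
clock 2: out=0, reg = 0x0A3
clock 3: out=1, reg = 0x051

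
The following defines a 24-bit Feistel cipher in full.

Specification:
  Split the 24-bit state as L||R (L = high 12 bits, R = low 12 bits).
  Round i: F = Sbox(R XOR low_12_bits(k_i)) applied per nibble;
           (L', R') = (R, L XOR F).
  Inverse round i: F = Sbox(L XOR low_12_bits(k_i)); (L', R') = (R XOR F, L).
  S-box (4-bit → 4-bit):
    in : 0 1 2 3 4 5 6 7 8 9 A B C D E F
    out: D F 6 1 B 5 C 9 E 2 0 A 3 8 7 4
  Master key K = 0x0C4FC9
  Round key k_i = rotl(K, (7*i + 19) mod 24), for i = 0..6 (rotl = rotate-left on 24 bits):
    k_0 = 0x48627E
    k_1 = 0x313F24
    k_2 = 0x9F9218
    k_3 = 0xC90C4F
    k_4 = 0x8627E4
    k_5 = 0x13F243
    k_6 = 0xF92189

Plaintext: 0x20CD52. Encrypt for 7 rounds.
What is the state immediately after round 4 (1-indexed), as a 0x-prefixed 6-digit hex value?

0xE22920

s_0 = plaintext = 0x20CD52
s_1 = Round(s_0, k_0) = 0xD5266F
s_2 = Round(s_1, k_1) = 0x66FFE8
s_3 = Round(s_2, k_2) = 0xFE8E22
s_4 = Round(s_3, k_3) = 0xE22920
s_5 = Round(s_4, k_4) = 0x920919
s_6 = Round(s_5, k_5) = 0x919370
s_7 = Round(s_6, k_6) = 0x370F5B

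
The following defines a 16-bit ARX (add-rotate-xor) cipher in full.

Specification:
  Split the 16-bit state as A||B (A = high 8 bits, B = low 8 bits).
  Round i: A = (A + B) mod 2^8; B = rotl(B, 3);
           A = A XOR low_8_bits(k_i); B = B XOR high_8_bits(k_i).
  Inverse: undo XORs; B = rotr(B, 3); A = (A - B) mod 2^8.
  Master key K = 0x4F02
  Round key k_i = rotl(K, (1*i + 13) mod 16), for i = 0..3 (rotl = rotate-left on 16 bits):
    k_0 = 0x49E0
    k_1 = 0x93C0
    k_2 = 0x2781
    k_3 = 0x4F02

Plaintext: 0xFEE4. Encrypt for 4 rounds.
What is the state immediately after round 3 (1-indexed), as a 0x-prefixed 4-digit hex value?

0x1120

s_0 = plaintext = 0xFEE4
s_1 = Round(s_0, k_0) = 0x026E
s_2 = Round(s_1, k_1) = 0xB0E0
s_3 = Round(s_2, k_2) = 0x1120
s_4 = Round(s_3, k_3) = 0x334E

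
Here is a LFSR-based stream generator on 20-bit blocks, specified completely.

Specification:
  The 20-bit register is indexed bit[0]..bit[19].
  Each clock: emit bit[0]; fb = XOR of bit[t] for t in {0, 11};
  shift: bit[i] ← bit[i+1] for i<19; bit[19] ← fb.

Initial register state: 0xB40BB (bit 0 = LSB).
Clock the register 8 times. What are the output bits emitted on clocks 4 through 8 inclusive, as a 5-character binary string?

11101

reg_0 = 0xB40BB
clock 1: out=1, reg = 0xDA05D
clock 2: out=1, reg = 0xED02E
clock 3: out=0, reg = 0x76817
clock 4: out=1, reg = 0x3B40B
clock 5: out=1, reg = 0x9DA05
clock 6: out=1, reg = 0x4ED02
clock 7: out=0, reg = 0xA7681
clock 8: out=1, reg = 0xD3B40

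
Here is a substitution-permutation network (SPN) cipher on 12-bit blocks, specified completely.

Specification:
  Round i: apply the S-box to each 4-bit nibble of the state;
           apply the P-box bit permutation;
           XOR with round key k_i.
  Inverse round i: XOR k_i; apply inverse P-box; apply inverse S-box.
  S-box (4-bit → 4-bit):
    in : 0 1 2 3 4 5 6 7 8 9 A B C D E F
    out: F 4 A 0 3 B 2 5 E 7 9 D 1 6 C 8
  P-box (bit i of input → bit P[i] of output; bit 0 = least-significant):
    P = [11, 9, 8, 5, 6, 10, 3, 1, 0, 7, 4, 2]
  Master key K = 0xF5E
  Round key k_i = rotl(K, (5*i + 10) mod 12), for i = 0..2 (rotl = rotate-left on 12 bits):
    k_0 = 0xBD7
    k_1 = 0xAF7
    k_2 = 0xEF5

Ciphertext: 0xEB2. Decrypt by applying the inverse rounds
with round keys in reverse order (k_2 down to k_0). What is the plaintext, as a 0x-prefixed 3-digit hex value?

0xE61

s_0 = ciphertext = 0xEB2
s_1 = InvRound(s_0, k_2) = 0xAA3
s_2 = InvRound(s_1, k_1) = 0xEC3
s_3 = InvRound(s_2, k_0) = 0xE61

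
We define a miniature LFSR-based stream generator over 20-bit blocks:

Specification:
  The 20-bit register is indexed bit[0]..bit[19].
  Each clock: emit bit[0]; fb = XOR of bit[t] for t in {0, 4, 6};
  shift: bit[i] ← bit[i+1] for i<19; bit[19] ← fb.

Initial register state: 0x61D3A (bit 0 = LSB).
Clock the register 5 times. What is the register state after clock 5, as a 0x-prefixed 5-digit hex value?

reg_0 = 0x61D3A
clock 1: out=0, reg = 0xB0E9D
clock 2: out=1, reg = 0x5874E
clock 3: out=0, reg = 0xAC3A7
clock 4: out=1, reg = 0xD61D3
clock 5: out=1, reg = 0xEB0E9

0xEB0E9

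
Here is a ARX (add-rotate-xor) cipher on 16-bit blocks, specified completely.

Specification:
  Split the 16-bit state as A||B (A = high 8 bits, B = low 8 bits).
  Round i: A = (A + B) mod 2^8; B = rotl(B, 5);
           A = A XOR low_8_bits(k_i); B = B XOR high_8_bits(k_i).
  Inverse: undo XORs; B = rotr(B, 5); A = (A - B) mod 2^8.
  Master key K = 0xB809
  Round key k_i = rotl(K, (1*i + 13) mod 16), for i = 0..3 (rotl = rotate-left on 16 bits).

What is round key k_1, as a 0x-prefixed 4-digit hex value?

K = 0xB809
k_0 = rotl(K, (1*0+13) mod 16) = rotl(K, 13) = 0x3701
k_1 = rotl(K, (1*1+13) mod 16) = rotl(K, 14) = 0x6E02

0x6E02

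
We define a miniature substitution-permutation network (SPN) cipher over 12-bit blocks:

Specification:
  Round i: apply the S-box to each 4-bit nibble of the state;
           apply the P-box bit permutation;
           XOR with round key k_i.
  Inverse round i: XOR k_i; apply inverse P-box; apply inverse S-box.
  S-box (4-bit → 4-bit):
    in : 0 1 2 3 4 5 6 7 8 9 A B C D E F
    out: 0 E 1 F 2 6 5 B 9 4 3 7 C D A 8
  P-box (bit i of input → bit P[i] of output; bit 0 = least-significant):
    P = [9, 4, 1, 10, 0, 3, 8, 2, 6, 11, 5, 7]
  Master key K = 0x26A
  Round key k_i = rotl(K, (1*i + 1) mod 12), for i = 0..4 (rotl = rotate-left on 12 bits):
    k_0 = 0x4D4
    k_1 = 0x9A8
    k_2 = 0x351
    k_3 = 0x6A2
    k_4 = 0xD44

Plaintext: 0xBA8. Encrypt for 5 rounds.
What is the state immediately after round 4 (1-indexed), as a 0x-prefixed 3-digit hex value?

0xA83

s_0 = plaintext = 0xBA8
s_1 = Round(s_0, k_0) = 0xABD
s_2 = Round(s_1, k_1) = 0x6E3
s_3 = Round(s_2, k_2) = 0x52F
s_4 = Round(s_3, k_3) = 0xA83
s_5 = Round(s_4, k_4) = 0x313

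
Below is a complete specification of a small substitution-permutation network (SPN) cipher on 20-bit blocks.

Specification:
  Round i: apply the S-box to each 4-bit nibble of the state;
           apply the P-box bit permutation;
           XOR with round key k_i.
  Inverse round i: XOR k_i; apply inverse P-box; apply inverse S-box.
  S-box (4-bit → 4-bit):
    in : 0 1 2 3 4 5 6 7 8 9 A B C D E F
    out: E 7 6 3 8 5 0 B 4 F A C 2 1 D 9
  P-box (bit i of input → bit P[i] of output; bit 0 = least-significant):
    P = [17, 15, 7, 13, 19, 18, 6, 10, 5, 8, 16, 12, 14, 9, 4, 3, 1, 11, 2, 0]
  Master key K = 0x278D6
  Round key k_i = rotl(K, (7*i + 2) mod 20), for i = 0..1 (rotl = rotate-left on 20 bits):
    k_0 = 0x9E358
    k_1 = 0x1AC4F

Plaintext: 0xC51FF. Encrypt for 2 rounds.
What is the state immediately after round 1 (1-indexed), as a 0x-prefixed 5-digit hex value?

0x28E68

s_0 = plaintext = 0xC51FF
s_1 = Round(s_0, k_0) = 0x28E68
s_2 = Round(s_1, k_1) = 0x0B4FB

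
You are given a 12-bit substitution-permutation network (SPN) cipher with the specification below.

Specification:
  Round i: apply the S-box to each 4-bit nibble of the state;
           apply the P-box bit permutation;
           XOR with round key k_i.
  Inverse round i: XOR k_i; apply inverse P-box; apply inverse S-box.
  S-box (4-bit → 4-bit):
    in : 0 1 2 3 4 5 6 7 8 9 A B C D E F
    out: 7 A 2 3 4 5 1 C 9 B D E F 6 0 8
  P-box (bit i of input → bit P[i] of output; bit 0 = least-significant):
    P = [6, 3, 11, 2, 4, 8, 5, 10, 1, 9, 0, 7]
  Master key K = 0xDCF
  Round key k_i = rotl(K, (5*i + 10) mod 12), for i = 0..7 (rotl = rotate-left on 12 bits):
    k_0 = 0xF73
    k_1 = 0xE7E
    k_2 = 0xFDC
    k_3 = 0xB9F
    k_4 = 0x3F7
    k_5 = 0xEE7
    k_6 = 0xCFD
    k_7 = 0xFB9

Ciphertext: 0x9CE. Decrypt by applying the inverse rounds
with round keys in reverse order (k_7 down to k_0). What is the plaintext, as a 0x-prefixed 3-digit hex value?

s_0 = ciphertext = 0x9CE
s_1 = InvRound(s_0, k_7) = 0x0A8
s_2 = InvRound(s_1, k_6) = 0x48A
s_3 = InvRound(s_2, k_5) = 0xD4C
s_4 = InvRound(s_3, k_4) = 0xCAD
s_5 = InvRound(s_4, k_3) = 0x3CE
s_6 = InvRound(s_5, k_2) = 0x684
s_7 = InvRound(s_6, k_1) = 0x850
s_8 = InvRound(s_7, k_0) = 0x0BE

0x0BE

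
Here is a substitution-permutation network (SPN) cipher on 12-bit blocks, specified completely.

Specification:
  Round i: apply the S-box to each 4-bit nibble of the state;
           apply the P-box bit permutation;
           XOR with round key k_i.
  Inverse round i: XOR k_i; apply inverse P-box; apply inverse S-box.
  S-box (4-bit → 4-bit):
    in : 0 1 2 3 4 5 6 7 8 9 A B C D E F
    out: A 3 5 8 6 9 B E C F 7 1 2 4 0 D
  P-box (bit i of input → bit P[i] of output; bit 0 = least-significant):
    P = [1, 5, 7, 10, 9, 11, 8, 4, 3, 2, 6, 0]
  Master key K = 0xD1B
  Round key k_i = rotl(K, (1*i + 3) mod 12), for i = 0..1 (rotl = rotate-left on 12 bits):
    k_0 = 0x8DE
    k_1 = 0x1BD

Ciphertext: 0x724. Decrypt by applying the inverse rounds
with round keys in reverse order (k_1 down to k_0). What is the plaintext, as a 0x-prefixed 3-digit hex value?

s_0 = ciphertext = 0x724
s_1 = InvRound(s_0, k_1) = 0x558
s_2 = InvRound(s_1, k_0) = 0xC4F

0xC4F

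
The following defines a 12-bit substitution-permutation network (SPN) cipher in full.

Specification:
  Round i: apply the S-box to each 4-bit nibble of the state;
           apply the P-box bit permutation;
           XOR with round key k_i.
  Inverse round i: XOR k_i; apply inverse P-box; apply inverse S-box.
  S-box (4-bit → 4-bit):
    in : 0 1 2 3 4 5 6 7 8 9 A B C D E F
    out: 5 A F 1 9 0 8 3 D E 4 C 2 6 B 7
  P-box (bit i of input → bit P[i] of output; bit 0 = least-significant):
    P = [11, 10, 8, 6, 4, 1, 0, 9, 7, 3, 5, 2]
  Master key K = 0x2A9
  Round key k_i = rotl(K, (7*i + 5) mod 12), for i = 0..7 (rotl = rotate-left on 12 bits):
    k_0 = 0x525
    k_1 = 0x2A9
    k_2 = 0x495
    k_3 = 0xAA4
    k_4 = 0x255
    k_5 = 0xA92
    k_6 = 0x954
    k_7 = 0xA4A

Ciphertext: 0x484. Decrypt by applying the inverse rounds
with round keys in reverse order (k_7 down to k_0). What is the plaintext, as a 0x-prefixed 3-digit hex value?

s_0 = ciphertext = 0x484
s_1 = InvRound(s_0, k_7) = 0xE1E
s_2 = InvRound(s_1, k_6) = 0xC19
s_3 = InvRound(s_2, k_5) = 0x79C
s_4 = InvRound(s_3, k_4) = 0x7A9
s_5 = InvRound(s_4, k_3) = 0x1AF
s_6 = InvRound(s_5, k_2) = 0xD7D
s_7 = InvRound(s_6, k_1) = 0x442
s_8 = InvRound(s_7, k_0) = 0xBDB

0xBDB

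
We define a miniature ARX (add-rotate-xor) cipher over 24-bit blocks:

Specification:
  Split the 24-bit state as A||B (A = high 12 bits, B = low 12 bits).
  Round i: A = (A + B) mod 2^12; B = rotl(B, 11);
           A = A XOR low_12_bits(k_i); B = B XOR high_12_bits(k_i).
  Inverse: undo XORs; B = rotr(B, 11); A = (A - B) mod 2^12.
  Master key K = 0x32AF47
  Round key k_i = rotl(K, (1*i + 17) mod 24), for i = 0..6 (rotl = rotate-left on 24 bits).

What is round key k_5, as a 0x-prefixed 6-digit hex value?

K = 0x32AF47
k_0 = rotl(K, (1*0+17) mod 24) = rotl(K, 17) = 0x8E655E
k_1 = rotl(K, (1*1+17) mod 24) = rotl(K, 18) = 0x1CCABD
k_2 = rotl(K, (1*2+17) mod 24) = rotl(K, 19) = 0x39957A
k_3 = rotl(K, (1*3+17) mod 24) = rotl(K, 20) = 0x732AF4
k_4 = rotl(K, (1*4+17) mod 24) = rotl(K, 21) = 0xE655E8
k_5 = rotl(K, (1*5+17) mod 24) = rotl(K, 22) = 0xCCABD1

0xCCABD1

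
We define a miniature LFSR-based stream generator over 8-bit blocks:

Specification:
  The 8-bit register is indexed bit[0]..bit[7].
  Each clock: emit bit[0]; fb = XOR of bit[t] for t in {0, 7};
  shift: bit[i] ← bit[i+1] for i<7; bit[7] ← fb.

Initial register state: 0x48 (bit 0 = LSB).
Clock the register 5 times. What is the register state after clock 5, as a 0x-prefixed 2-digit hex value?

0xC2

reg_0 = 0x48
clock 1: out=0, reg = 0x24
clock 2: out=0, reg = 0x12
clock 3: out=0, reg = 0x09
clock 4: out=1, reg = 0x84
clock 5: out=0, reg = 0xC2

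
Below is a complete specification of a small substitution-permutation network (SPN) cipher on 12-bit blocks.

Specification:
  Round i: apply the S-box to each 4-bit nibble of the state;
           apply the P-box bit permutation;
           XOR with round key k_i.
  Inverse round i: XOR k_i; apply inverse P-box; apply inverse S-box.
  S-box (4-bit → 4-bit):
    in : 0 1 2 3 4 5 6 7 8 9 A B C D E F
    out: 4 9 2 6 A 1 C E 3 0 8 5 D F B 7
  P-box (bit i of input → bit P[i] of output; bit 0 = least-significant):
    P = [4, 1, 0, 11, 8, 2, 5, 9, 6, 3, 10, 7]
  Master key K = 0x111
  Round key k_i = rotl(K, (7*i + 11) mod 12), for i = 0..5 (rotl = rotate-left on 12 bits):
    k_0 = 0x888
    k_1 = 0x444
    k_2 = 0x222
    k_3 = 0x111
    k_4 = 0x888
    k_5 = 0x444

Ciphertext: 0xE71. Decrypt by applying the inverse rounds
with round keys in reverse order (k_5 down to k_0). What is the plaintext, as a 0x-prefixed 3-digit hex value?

s_0 = ciphertext = 0xE71
s_1 = InvRound(s_0, k_5) = 0x97C
s_2 = InvRound(s_1, k_4) = 0x1F5
s_3 = InvRound(s_2, k_3) = 0x139
s_4 = InvRound(s_3, k_2) = 0x21F
s_5 = InvRound(s_4, k_1) = 0xFAF
s_6 = InvRound(s_5, k_0) = 0x0D3

0x0D3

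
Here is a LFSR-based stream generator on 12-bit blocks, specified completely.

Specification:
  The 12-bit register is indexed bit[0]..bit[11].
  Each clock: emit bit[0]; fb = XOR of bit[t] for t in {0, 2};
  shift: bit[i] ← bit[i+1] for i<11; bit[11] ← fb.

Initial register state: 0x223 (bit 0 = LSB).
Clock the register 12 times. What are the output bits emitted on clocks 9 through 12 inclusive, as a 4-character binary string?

0100

reg_0 = 0x223
clock 1: out=1, reg = 0x911
clock 2: out=1, reg = 0xC88
clock 3: out=0, reg = 0x644
clock 4: out=0, reg = 0xB22
clock 5: out=0, reg = 0x591
clock 6: out=1, reg = 0xAC8
clock 7: out=0, reg = 0x564
clock 8: out=0, reg = 0xAB2
clock 9: out=0, reg = 0x559
clock 10: out=1, reg = 0xAAC
clock 11: out=0, reg = 0xD56
clock 12: out=0, reg = 0xEAB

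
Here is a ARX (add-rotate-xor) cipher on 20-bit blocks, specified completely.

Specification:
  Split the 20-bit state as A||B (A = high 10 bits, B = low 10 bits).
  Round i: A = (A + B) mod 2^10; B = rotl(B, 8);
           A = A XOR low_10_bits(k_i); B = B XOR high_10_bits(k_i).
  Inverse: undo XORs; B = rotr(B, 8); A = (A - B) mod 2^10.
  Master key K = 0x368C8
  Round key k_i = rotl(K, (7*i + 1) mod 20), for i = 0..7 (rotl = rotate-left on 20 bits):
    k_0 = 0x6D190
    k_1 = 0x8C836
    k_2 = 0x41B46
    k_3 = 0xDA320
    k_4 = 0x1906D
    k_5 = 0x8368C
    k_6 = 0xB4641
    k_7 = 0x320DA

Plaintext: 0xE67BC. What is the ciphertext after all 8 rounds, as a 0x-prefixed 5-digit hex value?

s_0 = plaintext = 0xE67BC
s_1 = Round(s_0, k_0) = 0xB155B
s_2 = Round(s_1, k_1) = 0x05964
s_3 = Round(s_2, k_2) = 0x8F15F
s_4 = Round(s_3, k_3) = 0x2EC3F
s_5 = Round(s_4, k_4) = 0x25F6B
s_6 = Round(s_5, k_5) = 0xA39D7
s_7 = Round(s_6, k_6) = 0x891A4
s_8 = Round(s_7, k_7) = 0xC48A1

0xC48A1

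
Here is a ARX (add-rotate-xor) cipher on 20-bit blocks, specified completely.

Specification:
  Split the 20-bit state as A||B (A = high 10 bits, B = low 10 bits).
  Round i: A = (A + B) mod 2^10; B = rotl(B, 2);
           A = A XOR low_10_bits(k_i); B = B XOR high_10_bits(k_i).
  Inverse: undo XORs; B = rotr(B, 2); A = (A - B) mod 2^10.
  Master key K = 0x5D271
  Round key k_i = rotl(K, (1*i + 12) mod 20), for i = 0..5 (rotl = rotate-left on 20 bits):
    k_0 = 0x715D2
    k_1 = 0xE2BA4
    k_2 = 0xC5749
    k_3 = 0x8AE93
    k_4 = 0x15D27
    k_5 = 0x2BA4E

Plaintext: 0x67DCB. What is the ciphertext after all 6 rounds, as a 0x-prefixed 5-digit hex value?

0xC1E31

s_0 = plaintext = 0x67DCB
s_1 = Round(s_0, k_0) = 0xAE2E8
s_2 = Round(s_1, k_1) = 0x81028
s_3 = Round(s_2, k_2) = 0x597B5
s_4 = Round(s_3, k_3) = 0xE24FC
s_5 = Round(s_4, k_4) = 0x68BA7
s_6 = Round(s_5, k_5) = 0xC1E31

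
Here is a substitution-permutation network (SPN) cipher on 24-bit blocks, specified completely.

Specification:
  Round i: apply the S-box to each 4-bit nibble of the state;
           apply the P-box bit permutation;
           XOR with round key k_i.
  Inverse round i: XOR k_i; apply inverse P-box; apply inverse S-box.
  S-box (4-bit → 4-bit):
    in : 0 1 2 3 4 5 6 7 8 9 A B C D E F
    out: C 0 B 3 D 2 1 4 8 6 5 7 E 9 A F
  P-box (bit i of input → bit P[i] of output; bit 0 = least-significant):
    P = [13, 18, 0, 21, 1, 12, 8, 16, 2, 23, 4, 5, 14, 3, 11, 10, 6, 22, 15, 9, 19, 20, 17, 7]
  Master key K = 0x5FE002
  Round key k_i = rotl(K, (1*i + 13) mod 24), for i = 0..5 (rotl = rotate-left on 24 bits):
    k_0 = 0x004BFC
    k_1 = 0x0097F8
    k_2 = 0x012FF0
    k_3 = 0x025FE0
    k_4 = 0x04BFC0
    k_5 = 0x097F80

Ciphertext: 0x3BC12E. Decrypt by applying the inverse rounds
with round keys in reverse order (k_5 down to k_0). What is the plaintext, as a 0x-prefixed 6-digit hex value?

0x8FC83F

s_0 = ciphertext = 0x3BC12E
s_1 = InvRound(s_0, k_5) = 0xC0CD3D
s_2 = InvRound(s_1, k_4) = 0x823F5B
s_3 = InvRound(s_2, k_3) = 0x813C6A
s_4 = InvRound(s_3, k_2) = 0x8859B1
s_5 = InvRound(s_4, k_1) = 0x64F517
s_6 = InvRound(s_5, k_0) = 0x8FC83F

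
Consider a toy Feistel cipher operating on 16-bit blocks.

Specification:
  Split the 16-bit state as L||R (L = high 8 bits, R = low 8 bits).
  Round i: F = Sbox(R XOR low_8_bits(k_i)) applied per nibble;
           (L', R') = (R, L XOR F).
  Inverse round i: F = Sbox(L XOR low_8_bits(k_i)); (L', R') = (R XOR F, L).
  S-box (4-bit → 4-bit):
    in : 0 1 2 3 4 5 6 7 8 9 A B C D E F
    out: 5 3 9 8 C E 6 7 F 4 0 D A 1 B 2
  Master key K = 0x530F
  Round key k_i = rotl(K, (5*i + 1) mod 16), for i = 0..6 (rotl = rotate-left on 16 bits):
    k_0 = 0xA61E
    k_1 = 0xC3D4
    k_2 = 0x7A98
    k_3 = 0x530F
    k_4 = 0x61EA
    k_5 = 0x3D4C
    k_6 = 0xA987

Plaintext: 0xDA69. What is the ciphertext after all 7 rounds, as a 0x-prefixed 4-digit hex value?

0x6CDF

s_0 = plaintext = 0xDA69
s_1 = Round(s_0, k_0) = 0x69AD
s_2 = Round(s_1, k_1) = 0xAD1D
s_3 = Round(s_2, k_2) = 0x1D53
s_4 = Round(s_3, k_3) = 0x53F7
s_5 = Round(s_4, k_4) = 0xF762
s_6 = Round(s_5, k_5) = 0x626C
s_7 = Round(s_6, k_6) = 0x6CDF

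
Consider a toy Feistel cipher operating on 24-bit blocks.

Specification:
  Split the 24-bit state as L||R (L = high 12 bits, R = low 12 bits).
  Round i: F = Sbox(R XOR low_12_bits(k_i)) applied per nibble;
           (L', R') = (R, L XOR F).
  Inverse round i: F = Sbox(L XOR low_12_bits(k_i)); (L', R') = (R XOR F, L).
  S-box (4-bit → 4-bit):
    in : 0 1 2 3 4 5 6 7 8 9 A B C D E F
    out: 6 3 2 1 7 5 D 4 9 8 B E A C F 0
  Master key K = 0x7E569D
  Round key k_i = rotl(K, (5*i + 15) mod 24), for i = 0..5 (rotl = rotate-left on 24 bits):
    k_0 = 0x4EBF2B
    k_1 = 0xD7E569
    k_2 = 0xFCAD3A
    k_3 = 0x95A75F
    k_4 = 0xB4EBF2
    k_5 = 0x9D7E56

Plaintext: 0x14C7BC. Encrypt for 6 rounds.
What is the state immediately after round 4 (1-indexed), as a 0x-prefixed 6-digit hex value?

0x5DD99D

s_0 = plaintext = 0x14C7BC
s_1 = Round(s_0, k_0) = 0x7BC8C8
s_2 = Round(s_1, k_1) = 0x8C8B0F
s_3 = Round(s_2, k_2) = 0xB0F5DD
s_4 = Round(s_3, k_3) = 0x5DD99D
s_5 = Round(s_4, k_4) = 0x99D70D
s_6 = Round(s_5, k_5) = 0x70D1C3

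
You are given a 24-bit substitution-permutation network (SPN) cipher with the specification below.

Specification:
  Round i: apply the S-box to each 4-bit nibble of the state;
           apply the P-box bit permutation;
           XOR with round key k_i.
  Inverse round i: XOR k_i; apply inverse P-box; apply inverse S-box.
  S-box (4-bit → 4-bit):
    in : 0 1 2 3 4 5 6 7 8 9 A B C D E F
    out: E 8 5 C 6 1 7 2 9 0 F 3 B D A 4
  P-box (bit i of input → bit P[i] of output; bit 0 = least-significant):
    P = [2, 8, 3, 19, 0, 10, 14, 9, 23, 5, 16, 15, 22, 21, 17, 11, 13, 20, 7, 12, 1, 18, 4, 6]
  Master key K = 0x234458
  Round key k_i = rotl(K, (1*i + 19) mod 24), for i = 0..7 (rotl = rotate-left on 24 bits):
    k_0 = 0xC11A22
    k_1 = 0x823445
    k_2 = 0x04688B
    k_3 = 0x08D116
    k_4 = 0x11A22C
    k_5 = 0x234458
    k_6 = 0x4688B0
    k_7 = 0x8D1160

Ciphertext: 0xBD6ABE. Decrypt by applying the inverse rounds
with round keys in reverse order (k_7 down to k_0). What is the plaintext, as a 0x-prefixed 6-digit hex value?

0xC58B85

s_0 = ciphertext = 0xBD6ABE
s_1 = InvRound(s_0, k_7) = 0xDAE936
s_2 = InvRound(s_1, k_6) = 0xB695FC
s_3 = InvRound(s_2, k_5) = 0x709AFB
s_4 = InvRound(s_3, k_4) = 0xDDCF55
s_5 = InvRound(s_4, k_3) = 0xCE82C9
s_6 = InvRound(s_5, k_2) = 0x85D831
s_7 = InvRound(s_6, k_1) = 0x053045
s_8 = InvRound(s_7, k_0) = 0xC58B85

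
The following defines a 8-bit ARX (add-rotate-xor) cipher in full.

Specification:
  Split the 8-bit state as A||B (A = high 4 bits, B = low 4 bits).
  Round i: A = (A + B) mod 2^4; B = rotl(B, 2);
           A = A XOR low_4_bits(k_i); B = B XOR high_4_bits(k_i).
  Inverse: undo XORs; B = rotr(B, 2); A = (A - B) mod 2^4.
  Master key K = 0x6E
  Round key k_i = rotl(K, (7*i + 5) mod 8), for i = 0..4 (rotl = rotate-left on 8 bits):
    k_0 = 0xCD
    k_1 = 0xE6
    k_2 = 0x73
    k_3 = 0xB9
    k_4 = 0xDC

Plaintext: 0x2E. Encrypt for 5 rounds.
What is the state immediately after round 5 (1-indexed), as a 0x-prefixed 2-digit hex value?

0x18

s_0 = plaintext = 0x2E
s_1 = Round(s_0, k_0) = 0xD7
s_2 = Round(s_1, k_1) = 0x23
s_3 = Round(s_2, k_2) = 0x6B
s_4 = Round(s_3, k_3) = 0x85
s_5 = Round(s_4, k_4) = 0x18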